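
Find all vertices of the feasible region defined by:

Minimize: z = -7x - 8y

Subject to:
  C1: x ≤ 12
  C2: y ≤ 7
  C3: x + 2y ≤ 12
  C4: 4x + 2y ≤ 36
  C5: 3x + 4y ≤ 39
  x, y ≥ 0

(0, 0), (9, 0), (8, 2), (0, 6)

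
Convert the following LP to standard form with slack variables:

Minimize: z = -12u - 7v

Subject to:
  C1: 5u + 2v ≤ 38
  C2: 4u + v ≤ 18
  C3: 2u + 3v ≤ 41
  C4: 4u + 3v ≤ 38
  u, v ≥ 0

min z = -12u - 7v

s.t.
  5u + 2v + s1 = 38
  4u + v + s2 = 18
  2u + 3v + s3 = 41
  4u + 3v + s4 = 38
  u, v, s1, s2, s3, s4 ≥ 0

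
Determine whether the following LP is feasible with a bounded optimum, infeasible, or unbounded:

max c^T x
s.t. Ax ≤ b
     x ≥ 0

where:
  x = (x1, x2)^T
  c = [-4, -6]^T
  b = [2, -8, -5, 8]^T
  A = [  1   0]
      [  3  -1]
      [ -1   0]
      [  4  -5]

Infeasible (no feasible solution exists)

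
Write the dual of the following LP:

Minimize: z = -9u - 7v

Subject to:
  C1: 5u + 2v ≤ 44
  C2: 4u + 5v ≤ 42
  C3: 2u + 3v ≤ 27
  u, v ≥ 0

Primal min cᵀx s.t. Ax ≤ b, x ≥ 0  →  Dual max −bᵀy s.t. Aᵀy ≥ −c, y ≥ 0.

Maximize: z = -44y1 - 42y2 - 27y3

Subject to:
  5y1 + 4y2 + 2y3 ≥ 9
  2y1 + 5y2 + 3y3 ≥ 7
  y1, y2, y3 ≥ 0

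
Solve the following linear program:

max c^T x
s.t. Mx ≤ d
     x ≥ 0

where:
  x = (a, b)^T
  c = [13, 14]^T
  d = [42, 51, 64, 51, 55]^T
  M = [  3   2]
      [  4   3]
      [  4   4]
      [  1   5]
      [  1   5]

Evaluate the objective at each vertex of the feasible region:
  z(0, 0) = 0
  z(12.75, 0) = 165.8
  z(6, 9) = 204  ←
  z(0, 10.2) = 142.8
The maximum is at a = 6, b = 9.

a = 6, b = 9, z = 204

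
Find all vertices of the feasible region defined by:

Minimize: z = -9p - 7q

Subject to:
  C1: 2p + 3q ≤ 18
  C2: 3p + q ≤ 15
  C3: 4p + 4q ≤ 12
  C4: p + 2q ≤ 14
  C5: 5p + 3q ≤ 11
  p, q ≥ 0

(0, 0), (2.2, 0), (1, 2), (0, 3)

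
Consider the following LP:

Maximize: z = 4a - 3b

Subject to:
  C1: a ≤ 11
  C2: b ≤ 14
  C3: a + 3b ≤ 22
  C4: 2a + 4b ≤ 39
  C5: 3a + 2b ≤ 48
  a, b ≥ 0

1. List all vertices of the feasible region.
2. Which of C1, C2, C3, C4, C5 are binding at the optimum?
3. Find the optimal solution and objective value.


1. (0, 0), (11, 0), (11, 3.667), (0, 7.333)
2. C1
3. a = 11, b = 0, z = 44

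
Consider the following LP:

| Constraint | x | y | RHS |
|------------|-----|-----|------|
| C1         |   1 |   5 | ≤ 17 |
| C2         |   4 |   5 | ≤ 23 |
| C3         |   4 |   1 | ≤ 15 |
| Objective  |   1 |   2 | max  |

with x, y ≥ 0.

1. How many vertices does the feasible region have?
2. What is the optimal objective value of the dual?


1. 5
2. 8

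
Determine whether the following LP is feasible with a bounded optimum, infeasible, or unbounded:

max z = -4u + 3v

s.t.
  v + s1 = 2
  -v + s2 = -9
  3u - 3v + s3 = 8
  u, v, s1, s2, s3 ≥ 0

Infeasible (no feasible solution exists)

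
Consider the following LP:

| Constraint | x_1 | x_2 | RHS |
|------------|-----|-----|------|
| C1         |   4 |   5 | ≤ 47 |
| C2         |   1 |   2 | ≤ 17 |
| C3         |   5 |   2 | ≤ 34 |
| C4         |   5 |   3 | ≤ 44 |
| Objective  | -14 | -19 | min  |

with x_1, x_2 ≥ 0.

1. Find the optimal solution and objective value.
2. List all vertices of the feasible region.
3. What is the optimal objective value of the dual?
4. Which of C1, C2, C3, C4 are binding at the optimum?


1. x_1 = 3, x_2 = 7, z = -175
2. (0, 0), (6.8, 0), (4.471, 5.824), (3, 7), (0, 8.5)
3. -175
4. C1, C2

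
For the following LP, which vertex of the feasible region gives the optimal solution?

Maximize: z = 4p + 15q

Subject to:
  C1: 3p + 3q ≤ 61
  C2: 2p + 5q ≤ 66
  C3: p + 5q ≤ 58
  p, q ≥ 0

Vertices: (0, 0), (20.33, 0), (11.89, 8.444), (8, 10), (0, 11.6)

Evaluate the objective at each vertex of the feasible region:
  z(0, 0) = 0
  z(20.33, 0) = 81.33
  z(11.89, 8.444) = 174.2
  z(8, 10) = 182  ←
  z(0, 11.6) = 174
The maximum is at p = 8, q = 10.

(8, 10)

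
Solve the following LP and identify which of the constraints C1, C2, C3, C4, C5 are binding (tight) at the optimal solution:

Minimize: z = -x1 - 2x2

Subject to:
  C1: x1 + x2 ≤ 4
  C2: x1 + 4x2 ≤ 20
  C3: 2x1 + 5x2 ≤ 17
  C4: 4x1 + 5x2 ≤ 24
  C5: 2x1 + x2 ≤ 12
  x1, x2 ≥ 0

At x1 = 1, x2 = 3, compute slack b - a·x for each constraint:
  C1: 4 − 4 = 0  (binding)
  C2: 20 − 13 = 7  (slack)
  C3: 17 − 17 = 0  (binding)
  C4: 24 − 19 = 5  (slack)
  C5: 12 − 5 = 7  (slack)

Optimal: x1 = 1, x2 = 3
Binding: C1, C3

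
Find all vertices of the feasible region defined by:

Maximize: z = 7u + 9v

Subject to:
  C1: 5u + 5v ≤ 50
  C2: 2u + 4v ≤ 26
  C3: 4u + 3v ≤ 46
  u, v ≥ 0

(0, 0), (10, 0), (7, 3), (0, 6.5)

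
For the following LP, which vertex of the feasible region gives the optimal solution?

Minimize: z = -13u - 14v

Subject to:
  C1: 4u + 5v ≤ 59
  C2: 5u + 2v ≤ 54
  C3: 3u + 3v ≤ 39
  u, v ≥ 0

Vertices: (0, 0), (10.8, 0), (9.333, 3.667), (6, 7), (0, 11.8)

Evaluate the objective at each vertex of the feasible region:
  z(0, 0) = 0
  z(10.8, 0) = -140.4
  z(9.333, 3.667) = -172.7
  z(6, 7) = -176  ←
  z(0, 11.8) = -165.2
The minimum is at u = 6, v = 7.

(6, 7)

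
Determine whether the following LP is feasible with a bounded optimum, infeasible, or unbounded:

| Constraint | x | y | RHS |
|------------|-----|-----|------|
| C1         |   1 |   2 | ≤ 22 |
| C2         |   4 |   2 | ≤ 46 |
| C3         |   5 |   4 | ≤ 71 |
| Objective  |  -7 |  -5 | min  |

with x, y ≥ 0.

Feasible with a bounded optimal solution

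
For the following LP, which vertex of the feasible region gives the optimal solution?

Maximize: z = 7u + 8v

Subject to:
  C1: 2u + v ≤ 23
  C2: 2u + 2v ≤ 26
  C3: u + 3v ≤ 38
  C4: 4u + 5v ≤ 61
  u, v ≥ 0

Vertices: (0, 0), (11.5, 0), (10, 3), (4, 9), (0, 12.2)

Evaluate the objective at each vertex of the feasible region:
  z(0, 0) = 0
  z(11.5, 0) = 80.5
  z(10, 3) = 94
  z(4, 9) = 100  ←
  z(0, 12.2) = 97.6
The maximum is at u = 4, v = 9.

(4, 9)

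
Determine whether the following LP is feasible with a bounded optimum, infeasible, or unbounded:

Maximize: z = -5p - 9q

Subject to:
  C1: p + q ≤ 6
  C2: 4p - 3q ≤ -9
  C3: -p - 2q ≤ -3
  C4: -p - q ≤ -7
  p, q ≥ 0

Infeasible (no feasible solution exists)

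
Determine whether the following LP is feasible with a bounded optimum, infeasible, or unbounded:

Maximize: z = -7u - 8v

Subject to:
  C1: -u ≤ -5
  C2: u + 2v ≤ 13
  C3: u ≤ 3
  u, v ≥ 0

Infeasible (no feasible solution exists)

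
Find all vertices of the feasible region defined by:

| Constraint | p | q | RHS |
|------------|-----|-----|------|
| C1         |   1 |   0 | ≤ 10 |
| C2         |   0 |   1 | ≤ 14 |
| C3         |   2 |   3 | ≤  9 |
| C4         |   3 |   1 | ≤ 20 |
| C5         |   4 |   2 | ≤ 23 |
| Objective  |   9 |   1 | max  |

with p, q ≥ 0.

(0, 0), (4.5, 0), (0, 3)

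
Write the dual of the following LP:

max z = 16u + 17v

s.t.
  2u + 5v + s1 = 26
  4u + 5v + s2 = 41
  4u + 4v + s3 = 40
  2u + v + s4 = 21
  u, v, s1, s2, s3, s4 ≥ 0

Primal max cᵀx s.t. Ax ≤ b, x ≥ 0  →  Dual min bᵀy s.t. Aᵀy ≥ c, y ≥ 0.

Minimize: z = 26y1 + 41y2 + 40y3 + 21y4

Subject to:
  2y1 + 4y2 + 4y3 + 2y4 ≥ 16
  5y1 + 5y2 + 4y3 + y4 ≥ 17
  y1, y2, y3, y4 ≥ 0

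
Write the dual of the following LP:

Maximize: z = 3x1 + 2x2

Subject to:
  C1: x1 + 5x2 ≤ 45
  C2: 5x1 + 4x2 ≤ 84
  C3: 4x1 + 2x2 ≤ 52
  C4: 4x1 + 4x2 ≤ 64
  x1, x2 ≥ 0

Primal max cᵀx s.t. Ax ≤ b, x ≥ 0  →  Dual min bᵀy s.t. Aᵀy ≥ c, y ≥ 0.

Minimize: z = 45y1 + 84y2 + 52y3 + 64y4

Subject to:
  y1 + 5y2 + 4y3 + 4y4 ≥ 3
  5y1 + 4y2 + 2y3 + 4y4 ≥ 2
  y1, y2, y3, y4 ≥ 0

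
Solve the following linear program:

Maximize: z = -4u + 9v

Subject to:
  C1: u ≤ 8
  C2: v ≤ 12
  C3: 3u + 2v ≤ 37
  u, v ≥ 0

Evaluate the objective at each vertex of the feasible region:
  z(0, 0) = 0
  z(8, 0) = -32
  z(8, 6.5) = 26.5
  z(4.333, 12) = 90.67
  z(0, 12) = 108  ←
The maximum is at u = 0, v = 12.

u = 0, v = 12, z = 108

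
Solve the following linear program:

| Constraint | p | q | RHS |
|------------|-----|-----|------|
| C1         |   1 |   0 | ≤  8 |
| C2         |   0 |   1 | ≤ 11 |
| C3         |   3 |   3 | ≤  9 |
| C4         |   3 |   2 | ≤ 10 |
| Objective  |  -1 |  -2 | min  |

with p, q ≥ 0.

Evaluate the objective at each vertex of the feasible region:
  z(0, 0) = 0
  z(3, 0) = -3
  z(0, 3) = -6  ←
The minimum is at p = 0, q = 3.

p = 0, q = 3, z = -6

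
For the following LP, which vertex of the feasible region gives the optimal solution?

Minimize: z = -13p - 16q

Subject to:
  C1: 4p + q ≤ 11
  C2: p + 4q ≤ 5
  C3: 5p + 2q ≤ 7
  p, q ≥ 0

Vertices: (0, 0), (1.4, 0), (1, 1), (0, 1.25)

Evaluate the objective at each vertex of the feasible region:
  z(0, 0) = 0
  z(1.4, 0) = -18.2
  z(1, 1) = -29  ←
  z(0, 1.25) = -20
The minimum is at p = 1, q = 1.

(1, 1)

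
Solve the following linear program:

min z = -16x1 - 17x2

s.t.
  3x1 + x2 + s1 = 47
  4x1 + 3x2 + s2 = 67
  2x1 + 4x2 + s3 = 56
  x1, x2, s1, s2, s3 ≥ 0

Evaluate the objective at each vertex of the feasible region:
  z(0, 0) = 0
  z(15.67, 0) = -250.7
  z(14.8, 2.6) = -281
  z(10, 9) = -313  ←
  z(0, 14) = -238
The minimum is at x1 = 10, x2 = 9.

x1 = 10, x2 = 9, z = -313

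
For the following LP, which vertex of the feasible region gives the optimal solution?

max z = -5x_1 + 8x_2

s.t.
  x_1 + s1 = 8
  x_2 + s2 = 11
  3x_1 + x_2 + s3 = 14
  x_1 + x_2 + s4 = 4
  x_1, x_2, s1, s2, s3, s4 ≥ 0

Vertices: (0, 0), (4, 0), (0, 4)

Evaluate the objective at each vertex of the feasible region:
  z(0, 0) = 0
  z(4, 0) = -20
  z(0, 4) = 32  ←
The maximum is at x_1 = 0, x_2 = 4.

(0, 4)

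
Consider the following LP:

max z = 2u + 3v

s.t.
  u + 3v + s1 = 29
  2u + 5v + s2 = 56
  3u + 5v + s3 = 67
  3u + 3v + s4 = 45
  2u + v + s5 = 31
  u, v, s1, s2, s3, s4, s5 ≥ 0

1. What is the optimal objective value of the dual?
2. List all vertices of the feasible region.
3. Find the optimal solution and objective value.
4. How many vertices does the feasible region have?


1. 37
2. (0, 0), (15, 0), (8, 7), (0, 9.667)
3. u = 8, v = 7, z = 37
4. 4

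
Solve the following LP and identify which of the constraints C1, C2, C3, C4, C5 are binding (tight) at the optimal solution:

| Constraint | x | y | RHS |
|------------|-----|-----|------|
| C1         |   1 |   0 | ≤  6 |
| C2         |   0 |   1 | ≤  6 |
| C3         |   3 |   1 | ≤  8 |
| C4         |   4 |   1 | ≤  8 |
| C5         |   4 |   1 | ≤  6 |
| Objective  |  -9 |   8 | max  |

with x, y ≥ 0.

At x = 0, y = 6, compute slack b - a·x for each constraint:
  C1: 6 − 0 = 6  (slack)
  C2: 6 − 6 = 0  (binding)
  C3: 8 − 6 = 2  (slack)
  C4: 8 − 6 = 2  (slack)
  C5: 6 − 6 = 0  (binding)

Optimal: x = 0, y = 6
Binding: C2, C5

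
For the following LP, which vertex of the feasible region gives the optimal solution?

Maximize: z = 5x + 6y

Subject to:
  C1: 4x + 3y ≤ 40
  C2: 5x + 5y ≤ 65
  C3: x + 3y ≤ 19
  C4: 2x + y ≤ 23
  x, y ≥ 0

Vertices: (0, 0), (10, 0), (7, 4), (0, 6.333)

Evaluate the objective at each vertex of the feasible region:
  z(0, 0) = 0
  z(10, 0) = 50
  z(7, 4) = 59  ←
  z(0, 6.333) = 38
The maximum is at x = 7, y = 4.

(7, 4)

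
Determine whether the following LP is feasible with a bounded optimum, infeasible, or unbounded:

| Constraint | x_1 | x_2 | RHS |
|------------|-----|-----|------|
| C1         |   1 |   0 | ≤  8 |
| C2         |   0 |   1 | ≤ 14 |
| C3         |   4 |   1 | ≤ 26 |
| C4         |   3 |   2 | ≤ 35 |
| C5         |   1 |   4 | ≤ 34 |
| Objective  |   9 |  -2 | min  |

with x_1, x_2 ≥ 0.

Feasible with a bounded optimal solution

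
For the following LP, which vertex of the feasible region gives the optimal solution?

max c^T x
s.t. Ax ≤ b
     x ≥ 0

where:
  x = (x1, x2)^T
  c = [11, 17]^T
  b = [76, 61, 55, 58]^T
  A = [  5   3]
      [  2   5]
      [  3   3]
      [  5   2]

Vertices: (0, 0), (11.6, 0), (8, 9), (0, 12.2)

Evaluate the objective at each vertex of the feasible region:
  z(0, 0) = 0
  z(11.6, 0) = 127.6
  z(8, 9) = 241  ←
  z(0, 12.2) = 207.4
The maximum is at x1 = 8, x2 = 9.

(8, 9)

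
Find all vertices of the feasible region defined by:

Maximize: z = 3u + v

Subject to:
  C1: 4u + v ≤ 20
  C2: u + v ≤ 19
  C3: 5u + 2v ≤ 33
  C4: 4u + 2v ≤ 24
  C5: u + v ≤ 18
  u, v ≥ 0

(0, 0), (5, 0), (4, 4), (0, 12)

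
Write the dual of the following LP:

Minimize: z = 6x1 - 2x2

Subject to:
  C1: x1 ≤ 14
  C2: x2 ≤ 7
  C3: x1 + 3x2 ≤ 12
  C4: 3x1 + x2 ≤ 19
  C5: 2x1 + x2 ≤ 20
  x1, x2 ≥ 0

Primal min cᵀx s.t. Ax ≤ b, x ≥ 0  →  Dual max −bᵀy s.t. Aᵀy ≥ −c, y ≥ 0.

Maximize: z = -14y1 - 7y2 - 12y3 - 19y4 - 20y5

Subject to:
  y1 + y3 + 3y4 + 2y5 ≥ -6
  y2 + 3y3 + y4 + y5 ≥ 2
  y1, y2, y3, y4, y5 ≥ 0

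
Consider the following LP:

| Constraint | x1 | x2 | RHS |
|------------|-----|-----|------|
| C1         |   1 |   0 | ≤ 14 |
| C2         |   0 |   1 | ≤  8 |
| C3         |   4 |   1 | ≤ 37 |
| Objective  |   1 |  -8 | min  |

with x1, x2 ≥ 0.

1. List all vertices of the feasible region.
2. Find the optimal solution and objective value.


1. (0, 0), (9.25, 0), (7.25, 8), (0, 8)
2. x1 = 0, x2 = 8, z = -64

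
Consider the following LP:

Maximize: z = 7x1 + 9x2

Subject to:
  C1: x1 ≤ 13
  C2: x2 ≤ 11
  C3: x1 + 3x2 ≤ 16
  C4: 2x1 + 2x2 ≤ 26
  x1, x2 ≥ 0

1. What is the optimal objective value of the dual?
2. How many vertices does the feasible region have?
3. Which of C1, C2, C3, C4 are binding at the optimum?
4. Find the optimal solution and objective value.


1. 94
2. 4
3. C3, C4
4. x1 = 11.5, x2 = 1.5, z = 94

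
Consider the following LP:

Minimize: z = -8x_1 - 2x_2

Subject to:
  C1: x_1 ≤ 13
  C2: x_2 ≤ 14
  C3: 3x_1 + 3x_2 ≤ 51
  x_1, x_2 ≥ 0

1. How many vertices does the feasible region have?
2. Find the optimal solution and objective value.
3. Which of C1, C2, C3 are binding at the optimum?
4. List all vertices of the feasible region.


1. 5
2. x_1 = 13, x_2 = 4, z = -112
3. C1, C3
4. (0, 0), (13, 0), (13, 4), (3, 14), (0, 14)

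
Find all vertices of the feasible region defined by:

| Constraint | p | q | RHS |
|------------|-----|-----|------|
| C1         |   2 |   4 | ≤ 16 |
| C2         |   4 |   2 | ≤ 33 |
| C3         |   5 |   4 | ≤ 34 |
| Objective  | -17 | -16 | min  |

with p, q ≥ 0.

(0, 0), (6.8, 0), (6, 1), (0, 4)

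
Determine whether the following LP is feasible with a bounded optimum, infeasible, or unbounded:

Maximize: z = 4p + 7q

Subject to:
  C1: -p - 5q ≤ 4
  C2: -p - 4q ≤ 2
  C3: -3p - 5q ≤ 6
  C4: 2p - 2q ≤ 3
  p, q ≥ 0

Unbounded (objective can increase without bound)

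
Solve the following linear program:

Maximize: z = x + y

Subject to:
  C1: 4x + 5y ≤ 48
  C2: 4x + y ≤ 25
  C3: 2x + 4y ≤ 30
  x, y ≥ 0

Evaluate the objective at each vertex of the feasible region:
  z(0, 0) = 0
  z(6.25, 0) = 6.25
  z(5, 5) = 10  ←
  z(0, 7.5) = 7.5
The maximum is at x = 5, y = 5.

x = 5, y = 5, z = 10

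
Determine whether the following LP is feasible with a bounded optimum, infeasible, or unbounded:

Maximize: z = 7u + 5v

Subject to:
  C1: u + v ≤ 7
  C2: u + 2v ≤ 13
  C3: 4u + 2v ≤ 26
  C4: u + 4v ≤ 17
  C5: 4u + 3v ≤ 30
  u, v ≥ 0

Feasible with a bounded optimal solution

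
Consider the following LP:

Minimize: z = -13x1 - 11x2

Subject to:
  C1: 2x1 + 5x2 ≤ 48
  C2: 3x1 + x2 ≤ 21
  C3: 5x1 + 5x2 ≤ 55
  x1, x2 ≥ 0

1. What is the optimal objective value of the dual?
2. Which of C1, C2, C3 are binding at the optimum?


1. -131
2. C2, C3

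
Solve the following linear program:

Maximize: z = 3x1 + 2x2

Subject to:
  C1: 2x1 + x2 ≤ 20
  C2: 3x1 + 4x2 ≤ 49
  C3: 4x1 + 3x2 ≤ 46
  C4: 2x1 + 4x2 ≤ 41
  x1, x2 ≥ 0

Evaluate the objective at each vertex of the feasible region:
  z(0, 0) = 0
  z(10, 0) = 30
  z(7, 6) = 33  ←
  z(6.1, 7.2) = 32.7
  z(0, 10.25) = 20.5
The maximum is at x1 = 7, x2 = 6.

x1 = 7, x2 = 6, z = 33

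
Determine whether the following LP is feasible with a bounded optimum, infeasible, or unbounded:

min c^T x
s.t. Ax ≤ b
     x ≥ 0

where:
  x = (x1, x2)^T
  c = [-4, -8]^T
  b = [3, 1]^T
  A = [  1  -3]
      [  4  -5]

Unbounded (objective can decrease without bound)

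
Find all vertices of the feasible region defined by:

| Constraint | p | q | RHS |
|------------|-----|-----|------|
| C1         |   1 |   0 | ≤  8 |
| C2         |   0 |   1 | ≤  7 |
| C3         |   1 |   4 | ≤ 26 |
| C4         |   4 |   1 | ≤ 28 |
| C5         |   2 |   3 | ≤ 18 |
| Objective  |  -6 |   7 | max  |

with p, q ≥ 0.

(0, 0), (7, 0), (6.6, 1.6), (0, 6)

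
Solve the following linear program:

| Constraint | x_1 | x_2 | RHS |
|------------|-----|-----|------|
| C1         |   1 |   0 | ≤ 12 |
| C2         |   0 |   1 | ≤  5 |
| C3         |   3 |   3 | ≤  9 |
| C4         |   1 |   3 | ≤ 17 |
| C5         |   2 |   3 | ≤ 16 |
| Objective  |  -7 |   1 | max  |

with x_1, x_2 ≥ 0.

Evaluate the objective at each vertex of the feasible region:
  z(0, 0) = 0
  z(3, 0) = -21
  z(0, 3) = 3  ←
The maximum is at x_1 = 0, x_2 = 3.

x_1 = 0, x_2 = 3, z = 3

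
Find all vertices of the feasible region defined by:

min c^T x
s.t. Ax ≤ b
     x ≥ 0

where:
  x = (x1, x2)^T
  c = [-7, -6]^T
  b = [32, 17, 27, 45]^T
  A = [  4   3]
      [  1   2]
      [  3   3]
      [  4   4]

(0, 0), (8, 0), (5, 4), (1, 8), (0, 8.5)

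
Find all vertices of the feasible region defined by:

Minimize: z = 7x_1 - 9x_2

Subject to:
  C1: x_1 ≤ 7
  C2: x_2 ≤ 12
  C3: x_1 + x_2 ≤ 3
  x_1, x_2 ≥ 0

(0, 0), (3, 0), (0, 3)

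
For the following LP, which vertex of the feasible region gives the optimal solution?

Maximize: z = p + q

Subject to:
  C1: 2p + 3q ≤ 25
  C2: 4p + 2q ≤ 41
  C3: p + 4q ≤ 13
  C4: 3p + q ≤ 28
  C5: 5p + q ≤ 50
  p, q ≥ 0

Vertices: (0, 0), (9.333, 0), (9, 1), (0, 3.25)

Evaluate the objective at each vertex of the feasible region:
  z(0, 0) = 0
  z(9.333, 0) = 9.333
  z(9, 1) = 10  ←
  z(0, 3.25) = 3.25
The maximum is at p = 9, q = 1.

(9, 1)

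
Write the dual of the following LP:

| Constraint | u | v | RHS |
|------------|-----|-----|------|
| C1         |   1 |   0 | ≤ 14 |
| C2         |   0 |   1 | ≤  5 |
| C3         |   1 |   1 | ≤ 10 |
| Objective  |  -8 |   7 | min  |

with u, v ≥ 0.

Primal min cᵀx s.t. Ax ≤ b, x ≥ 0  →  Dual max −bᵀy s.t. Aᵀy ≥ −c, y ≥ 0.

Maximize: z = -14y1 - 5y2 - 10y3

Subject to:
  y1 + y3 ≥ 8
  y2 + y3 ≥ -7
  y1, y2, y3 ≥ 0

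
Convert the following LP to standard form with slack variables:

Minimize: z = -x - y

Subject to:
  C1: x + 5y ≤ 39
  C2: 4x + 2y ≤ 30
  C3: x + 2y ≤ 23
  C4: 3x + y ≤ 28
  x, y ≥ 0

min z = -x - y

s.t.
  x + 5y + s1 = 39
  4x + 2y + s2 = 30
  x + 2y + s3 = 23
  3x + y + s4 = 28
  x, y, s1, s2, s3, s4 ≥ 0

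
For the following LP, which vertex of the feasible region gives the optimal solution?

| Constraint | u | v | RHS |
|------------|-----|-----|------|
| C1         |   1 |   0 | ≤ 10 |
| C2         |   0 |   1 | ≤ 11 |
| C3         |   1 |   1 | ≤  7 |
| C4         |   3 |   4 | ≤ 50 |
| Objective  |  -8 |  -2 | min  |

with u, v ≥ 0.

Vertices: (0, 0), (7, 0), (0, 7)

Evaluate the objective at each vertex of the feasible region:
  z(0, 0) = 0
  z(7, 0) = -56  ←
  z(0, 7) = -14
The minimum is at u = 7, v = 0.

(7, 0)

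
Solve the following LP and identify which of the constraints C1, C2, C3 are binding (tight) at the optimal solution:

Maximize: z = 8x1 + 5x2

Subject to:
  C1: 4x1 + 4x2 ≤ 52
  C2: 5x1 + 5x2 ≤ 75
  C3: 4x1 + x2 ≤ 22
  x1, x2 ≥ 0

At x1 = 3, x2 = 10, compute slack b - a·x for each constraint:
  C1: 52 − 52 = 0  (binding)
  C2: 75 − 65 = 10  (slack)
  C3: 22 − 22 = 0  (binding)

Optimal: x1 = 3, x2 = 10
Binding: C1, C3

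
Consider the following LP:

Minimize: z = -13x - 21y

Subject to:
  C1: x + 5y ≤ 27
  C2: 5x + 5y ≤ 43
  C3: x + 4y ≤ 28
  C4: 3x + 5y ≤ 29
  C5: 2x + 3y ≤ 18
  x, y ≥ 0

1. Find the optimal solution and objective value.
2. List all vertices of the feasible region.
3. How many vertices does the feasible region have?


1. x = 3, y = 4, z = -123
2. (0, 0), (8.6, 0), (7.8, 0.8), (3, 4), (1, 5.2), (0, 5.4)
3. 6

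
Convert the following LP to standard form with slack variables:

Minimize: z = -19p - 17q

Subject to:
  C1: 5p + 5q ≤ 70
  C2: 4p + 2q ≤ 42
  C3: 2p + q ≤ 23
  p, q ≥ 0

min z = -19p - 17q

s.t.
  5p + 5q + s1 = 70
  4p + 2q + s2 = 42
  2p + q + s3 = 23
  p, q, s1, s2, s3 ≥ 0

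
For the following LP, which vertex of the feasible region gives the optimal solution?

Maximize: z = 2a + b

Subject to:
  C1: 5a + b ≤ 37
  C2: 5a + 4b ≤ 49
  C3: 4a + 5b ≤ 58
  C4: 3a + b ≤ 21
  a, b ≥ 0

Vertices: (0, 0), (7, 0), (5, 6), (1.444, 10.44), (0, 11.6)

Evaluate the objective at each vertex of the feasible region:
  z(0, 0) = 0
  z(7, 0) = 14
  z(5, 6) = 16  ←
  z(1.444, 10.44) = 13.33
  z(0, 11.6) = 11.6
The maximum is at a = 5, b = 6.

(5, 6)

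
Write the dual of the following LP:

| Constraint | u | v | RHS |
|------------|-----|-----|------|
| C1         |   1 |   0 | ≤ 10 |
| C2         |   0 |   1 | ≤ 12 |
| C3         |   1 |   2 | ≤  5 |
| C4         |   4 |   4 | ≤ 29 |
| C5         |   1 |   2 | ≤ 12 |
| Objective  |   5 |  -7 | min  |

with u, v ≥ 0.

Primal min cᵀx s.t. Ax ≤ b, x ≥ 0  →  Dual max −bᵀy s.t. Aᵀy ≥ −c, y ≥ 0.

Maximize: z = -10y1 - 12y2 - 5y3 - 29y4 - 12y5

Subject to:
  y1 + y3 + 4y4 + y5 ≥ -5
  y2 + 2y3 + 4y4 + 2y5 ≥ 7
  y1, y2, y3, y4, y5 ≥ 0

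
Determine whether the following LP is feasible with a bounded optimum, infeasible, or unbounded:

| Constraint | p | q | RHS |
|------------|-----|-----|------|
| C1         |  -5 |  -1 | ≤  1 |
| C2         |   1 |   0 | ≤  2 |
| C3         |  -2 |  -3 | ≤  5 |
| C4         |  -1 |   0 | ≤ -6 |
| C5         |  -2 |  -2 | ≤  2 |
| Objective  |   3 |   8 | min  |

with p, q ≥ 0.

Infeasible (no feasible solution exists)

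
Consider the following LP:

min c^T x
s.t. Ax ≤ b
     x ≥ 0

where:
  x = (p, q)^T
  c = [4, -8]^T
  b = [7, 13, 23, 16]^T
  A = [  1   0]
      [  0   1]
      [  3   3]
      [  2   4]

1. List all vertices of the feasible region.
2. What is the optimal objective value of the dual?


1. (0, 0), (7, 0), (7, 0.5), (0, 4)
2. -32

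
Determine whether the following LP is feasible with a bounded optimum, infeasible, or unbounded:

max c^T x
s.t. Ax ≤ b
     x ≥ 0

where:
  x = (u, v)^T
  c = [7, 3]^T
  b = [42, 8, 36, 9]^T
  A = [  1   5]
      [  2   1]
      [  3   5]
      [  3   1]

Feasible with a bounded optimal solution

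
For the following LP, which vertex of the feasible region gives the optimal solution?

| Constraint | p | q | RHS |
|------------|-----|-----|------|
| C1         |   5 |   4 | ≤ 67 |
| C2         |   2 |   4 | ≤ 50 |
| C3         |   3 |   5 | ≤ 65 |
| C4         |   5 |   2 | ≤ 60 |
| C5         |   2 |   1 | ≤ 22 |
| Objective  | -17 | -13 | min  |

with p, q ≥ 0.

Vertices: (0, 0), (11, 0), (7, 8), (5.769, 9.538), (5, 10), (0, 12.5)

Evaluate the objective at each vertex of the feasible region:
  z(0, 0) = 0
  z(11, 0) = -187
  z(7, 8) = -223  ←
  z(5.769, 9.538) = -222.1
  z(5, 10) = -215
  z(0, 12.5) = -162.5
The minimum is at p = 7, q = 8.

(7, 8)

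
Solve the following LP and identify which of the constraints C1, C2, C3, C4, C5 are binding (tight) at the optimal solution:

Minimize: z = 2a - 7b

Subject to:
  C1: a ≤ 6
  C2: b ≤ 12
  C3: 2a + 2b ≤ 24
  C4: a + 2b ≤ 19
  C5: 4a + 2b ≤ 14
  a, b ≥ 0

At a = 0, b = 7, compute slack b - a·x for each constraint:
  C1: 6 − 0 = 6  (slack)
  C2: 12 − 7 = 5  (slack)
  C3: 24 − 14 = 10  (slack)
  C4: 19 − 14 = 5  (slack)
  C5: 14 − 14 = 0  (binding)

Optimal: a = 0, b = 7
Binding: C5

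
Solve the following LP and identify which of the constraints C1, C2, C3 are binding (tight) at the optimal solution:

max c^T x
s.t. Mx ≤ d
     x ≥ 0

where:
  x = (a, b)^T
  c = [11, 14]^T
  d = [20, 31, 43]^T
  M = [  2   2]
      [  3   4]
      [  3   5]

At a = 9, b = 1, compute slack b - a·x for each constraint:
  C1: 20 − 20 = 0  (binding)
  C2: 31 − 31 = 0  (binding)
  C3: 43 − 32 = 11  (slack)

Optimal: a = 9, b = 1
Binding: C1, C2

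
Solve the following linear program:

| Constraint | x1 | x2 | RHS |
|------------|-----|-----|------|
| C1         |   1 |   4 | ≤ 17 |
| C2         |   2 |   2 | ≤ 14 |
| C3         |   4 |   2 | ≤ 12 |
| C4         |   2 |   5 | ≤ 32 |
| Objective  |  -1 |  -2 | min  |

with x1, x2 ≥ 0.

Evaluate the objective at each vertex of the feasible region:
  z(0, 0) = 0
  z(3, 0) = -3
  z(1, 4) = -9  ←
  z(0, 4.25) = -8.5
The minimum is at x1 = 1, x2 = 4.

x1 = 1, x2 = 4, z = -9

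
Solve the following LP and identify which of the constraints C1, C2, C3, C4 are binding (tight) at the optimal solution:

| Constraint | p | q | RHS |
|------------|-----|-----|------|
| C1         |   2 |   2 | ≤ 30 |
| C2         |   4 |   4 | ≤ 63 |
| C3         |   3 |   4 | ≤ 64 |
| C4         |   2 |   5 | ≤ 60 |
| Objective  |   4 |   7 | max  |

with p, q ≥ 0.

At p = 5, q = 10, compute slack b - a·x for each constraint:
  C1: 30 − 30 = 0  (binding)
  C2: 63 − 60 = 3  (slack)
  C3: 64 − 55 = 9  (slack)
  C4: 60 − 60 = 0  (binding)

Optimal: p = 5, q = 10
Binding: C1, C4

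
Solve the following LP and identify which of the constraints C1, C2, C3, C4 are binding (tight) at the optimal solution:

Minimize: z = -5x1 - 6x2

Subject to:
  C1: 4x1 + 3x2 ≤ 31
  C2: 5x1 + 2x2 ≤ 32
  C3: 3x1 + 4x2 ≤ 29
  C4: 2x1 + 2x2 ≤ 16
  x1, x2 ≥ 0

At x1 = 3, x2 = 5, compute slack b - a·x for each constraint:
  C1: 31 − 27 = 4  (slack)
  C2: 32 − 25 = 7  (slack)
  C3: 29 − 29 = 0  (binding)
  C4: 16 − 16 = 0  (binding)

Optimal: x1 = 3, x2 = 5
Binding: C3, C4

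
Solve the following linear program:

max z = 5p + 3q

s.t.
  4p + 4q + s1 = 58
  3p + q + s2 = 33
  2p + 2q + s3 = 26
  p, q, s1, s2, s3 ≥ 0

Evaluate the objective at each vertex of the feasible region:
  z(0, 0) = 0
  z(11, 0) = 55
  z(10, 3) = 59  ←
  z(0, 13) = 39
The maximum is at p = 10, q = 3.

p = 10, q = 3, z = 59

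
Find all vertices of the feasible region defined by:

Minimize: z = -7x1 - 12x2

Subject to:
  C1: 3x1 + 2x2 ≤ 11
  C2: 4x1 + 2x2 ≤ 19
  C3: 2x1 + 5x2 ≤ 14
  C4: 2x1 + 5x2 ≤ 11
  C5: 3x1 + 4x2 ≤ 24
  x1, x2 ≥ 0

(0, 0), (3.667, 0), (3, 1), (0, 2.2)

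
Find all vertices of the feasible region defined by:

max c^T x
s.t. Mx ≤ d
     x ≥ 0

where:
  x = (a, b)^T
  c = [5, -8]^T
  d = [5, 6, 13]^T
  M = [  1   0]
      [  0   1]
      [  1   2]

(0, 0), (5, 0), (5, 4), (1, 6), (0, 6)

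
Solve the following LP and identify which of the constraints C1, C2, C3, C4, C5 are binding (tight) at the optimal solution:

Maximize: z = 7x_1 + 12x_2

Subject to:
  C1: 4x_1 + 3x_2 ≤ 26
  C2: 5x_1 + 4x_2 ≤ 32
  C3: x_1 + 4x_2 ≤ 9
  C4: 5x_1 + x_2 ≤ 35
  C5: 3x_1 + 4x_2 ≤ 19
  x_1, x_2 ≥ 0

At x_1 = 5, x_2 = 1, compute slack b - a·x for each constraint:
  C1: 26 − 23 = 3  (slack)
  C2: 32 − 29 = 3  (slack)
  C3: 9 − 9 = 0  (binding)
  C4: 35 − 26 = 9  (slack)
  C5: 19 − 19 = 0  (binding)

Optimal: x_1 = 5, x_2 = 1
Binding: C3, C5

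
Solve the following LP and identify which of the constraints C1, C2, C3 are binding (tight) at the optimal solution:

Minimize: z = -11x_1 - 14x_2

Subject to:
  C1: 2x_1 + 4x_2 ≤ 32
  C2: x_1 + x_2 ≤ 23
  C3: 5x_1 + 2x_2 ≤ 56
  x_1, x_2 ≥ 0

At x_1 = 10, x_2 = 3, compute slack b - a·x for each constraint:
  C1: 32 − 32 = 0  (binding)
  C2: 23 − 13 = 10  (slack)
  C3: 56 − 56 = 0  (binding)

Optimal: x_1 = 10, x_2 = 3
Binding: C1, C3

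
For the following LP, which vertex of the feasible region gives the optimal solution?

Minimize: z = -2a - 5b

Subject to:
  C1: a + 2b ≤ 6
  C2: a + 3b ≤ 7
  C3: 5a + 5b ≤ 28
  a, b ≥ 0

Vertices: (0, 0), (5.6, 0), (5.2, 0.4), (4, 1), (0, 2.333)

Evaluate the objective at each vertex of the feasible region:
  z(0, 0) = 0
  z(5.6, 0) = -11.2
  z(5.2, 0.4) = -12.4
  z(4, 1) = -13  ←
  z(0, 2.333) = -11.67
The minimum is at a = 4, b = 1.

(4, 1)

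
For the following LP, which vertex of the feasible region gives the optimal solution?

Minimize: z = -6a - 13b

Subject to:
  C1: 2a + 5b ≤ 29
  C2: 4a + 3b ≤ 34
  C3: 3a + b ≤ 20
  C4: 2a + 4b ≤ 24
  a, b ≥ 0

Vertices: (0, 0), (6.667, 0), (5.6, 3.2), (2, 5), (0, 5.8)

Evaluate the objective at each vertex of the feasible region:
  z(0, 0) = 0
  z(6.667, 0) = -40
  z(5.6, 3.2) = -75.2
  z(2, 5) = -77  ←
  z(0, 5.8) = -75.4
The minimum is at a = 2, b = 5.

(2, 5)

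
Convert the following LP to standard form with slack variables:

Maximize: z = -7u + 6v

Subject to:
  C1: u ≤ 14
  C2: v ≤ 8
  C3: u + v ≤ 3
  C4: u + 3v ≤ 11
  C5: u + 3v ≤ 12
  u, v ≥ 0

max z = -7u + 6v

s.t.
  u + s1 = 14
  v + s2 = 8
  u + v + s3 = 3
  u + 3v + s4 = 11
  u + 3v + s5 = 12
  u, v, s1, s2, s3, s4, s5 ≥ 0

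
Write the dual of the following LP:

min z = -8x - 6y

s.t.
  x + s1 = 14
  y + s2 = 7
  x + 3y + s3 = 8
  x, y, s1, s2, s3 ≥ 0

Primal min cᵀx s.t. Ax ≤ b, x ≥ 0  →  Dual max −bᵀy s.t. Aᵀy ≥ −c, y ≥ 0.

Maximize: z = -14y1 - 7y2 - 8y3

Subject to:
  y1 + y3 ≥ 8
  y2 + 3y3 ≥ 6
  y1, y2, y3 ≥ 0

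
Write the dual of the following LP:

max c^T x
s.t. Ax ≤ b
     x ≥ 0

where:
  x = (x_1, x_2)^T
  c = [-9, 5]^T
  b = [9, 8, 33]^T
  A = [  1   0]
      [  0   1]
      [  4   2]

Primal max cᵀx s.t. Ax ≤ b, x ≥ 0  →  Dual min bᵀy s.t. Aᵀy ≥ c, y ≥ 0.

Minimize: z = 9y1 + 8y2 + 33y3

Subject to:
  y1 + 4y3 ≥ -9
  y2 + 2y3 ≥ 5
  y1, y2, y3 ≥ 0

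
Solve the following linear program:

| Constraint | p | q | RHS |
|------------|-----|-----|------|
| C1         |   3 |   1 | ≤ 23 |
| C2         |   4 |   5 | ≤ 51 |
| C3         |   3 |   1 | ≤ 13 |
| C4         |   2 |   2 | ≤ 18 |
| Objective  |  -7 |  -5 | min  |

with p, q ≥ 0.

Evaluate the objective at each vertex of the feasible region:
  z(0, 0) = 0
  z(4.333, 0) = -30.33
  z(2, 7) = -49  ←
  z(0, 9) = -45
The minimum is at p = 2, q = 7.

p = 2, q = 7, z = -49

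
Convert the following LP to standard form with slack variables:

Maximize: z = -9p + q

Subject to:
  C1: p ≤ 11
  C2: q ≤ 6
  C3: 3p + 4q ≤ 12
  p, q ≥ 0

max z = -9p + q

s.t.
  p + s1 = 11
  q + s2 = 6
  3p + 4q + s3 = 12
  p, q, s1, s2, s3 ≥ 0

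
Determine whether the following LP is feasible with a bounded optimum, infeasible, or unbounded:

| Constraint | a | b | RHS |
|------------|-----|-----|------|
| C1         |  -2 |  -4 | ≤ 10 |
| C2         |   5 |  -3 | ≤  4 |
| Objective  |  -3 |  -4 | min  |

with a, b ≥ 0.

Unbounded (objective can decrease without bound)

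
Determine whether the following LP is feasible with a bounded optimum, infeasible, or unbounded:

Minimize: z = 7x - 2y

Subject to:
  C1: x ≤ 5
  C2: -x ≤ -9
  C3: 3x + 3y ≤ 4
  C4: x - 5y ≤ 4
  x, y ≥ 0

Infeasible (no feasible solution exists)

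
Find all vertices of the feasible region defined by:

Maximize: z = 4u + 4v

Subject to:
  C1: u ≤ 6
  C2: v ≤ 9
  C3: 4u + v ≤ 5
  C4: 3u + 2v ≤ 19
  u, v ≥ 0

(0, 0), (1.25, 0), (0, 5)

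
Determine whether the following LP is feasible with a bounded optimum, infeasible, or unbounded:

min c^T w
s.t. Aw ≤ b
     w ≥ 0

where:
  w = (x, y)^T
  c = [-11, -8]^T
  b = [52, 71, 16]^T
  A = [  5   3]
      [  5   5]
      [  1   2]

Feasible with a bounded optimal solution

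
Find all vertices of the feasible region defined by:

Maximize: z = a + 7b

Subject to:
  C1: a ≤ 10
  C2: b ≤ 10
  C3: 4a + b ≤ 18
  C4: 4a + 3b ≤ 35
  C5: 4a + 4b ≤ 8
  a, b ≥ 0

(0, 0), (2, 0), (0, 2)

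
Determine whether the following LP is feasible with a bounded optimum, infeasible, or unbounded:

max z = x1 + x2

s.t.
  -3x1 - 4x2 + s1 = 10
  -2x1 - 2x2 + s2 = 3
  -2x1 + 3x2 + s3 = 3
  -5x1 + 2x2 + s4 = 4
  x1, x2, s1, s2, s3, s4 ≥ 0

Unbounded (objective can increase without bound)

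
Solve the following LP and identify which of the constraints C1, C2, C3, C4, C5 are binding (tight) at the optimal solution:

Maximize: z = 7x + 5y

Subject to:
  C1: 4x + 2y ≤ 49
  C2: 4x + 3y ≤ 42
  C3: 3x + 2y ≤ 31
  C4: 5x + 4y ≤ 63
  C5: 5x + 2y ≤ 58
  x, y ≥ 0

At x = 9, y = 2, compute slack b - a·x for each constraint:
  C1: 49 − 40 = 9  (slack)
  C2: 42 − 42 = 0  (binding)
  C3: 31 − 31 = 0  (binding)
  C4: 63 − 53 = 10  (slack)
  C5: 58 − 49 = 9  (slack)

Optimal: x = 9, y = 2
Binding: C2, C3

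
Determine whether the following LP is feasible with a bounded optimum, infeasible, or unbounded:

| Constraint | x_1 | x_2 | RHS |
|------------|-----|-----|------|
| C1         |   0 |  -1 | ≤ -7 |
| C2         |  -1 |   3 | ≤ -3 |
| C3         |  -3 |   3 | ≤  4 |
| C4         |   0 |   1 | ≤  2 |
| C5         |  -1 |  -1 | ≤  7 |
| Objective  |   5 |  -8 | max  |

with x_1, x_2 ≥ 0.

Infeasible (no feasible solution exists)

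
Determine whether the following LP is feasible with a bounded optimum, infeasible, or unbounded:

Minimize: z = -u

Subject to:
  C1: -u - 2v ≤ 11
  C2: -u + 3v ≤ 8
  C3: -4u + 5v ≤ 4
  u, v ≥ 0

Unbounded (objective can decrease without bound)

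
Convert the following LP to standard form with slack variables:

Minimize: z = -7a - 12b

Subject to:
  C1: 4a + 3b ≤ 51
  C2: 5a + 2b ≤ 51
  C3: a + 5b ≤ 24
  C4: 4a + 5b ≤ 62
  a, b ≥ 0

min z = -7a - 12b

s.t.
  4a + 3b + s1 = 51
  5a + 2b + s2 = 51
  a + 5b + s3 = 24
  4a + 5b + s4 = 62
  a, b, s1, s2, s3, s4 ≥ 0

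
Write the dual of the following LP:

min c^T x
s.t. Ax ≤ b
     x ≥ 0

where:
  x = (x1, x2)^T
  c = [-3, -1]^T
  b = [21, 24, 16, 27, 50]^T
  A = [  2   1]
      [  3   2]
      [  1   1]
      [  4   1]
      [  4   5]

Primal min cᵀx s.t. Ax ≤ b, x ≥ 0  →  Dual max −bᵀy s.t. Aᵀy ≥ −c, y ≥ 0.

Maximize: z = -21y1 - 24y2 - 16y3 - 27y4 - 50y5

Subject to:
  2y1 + 3y2 + y3 + 4y4 + 4y5 ≥ 3
  y1 + 2y2 + y3 + y4 + 5y5 ≥ 1
  y1, y2, y3, y4, y5 ≥ 0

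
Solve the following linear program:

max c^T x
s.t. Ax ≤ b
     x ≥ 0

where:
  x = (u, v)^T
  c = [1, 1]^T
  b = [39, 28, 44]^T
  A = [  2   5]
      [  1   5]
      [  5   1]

Evaluate the objective at each vertex of the feasible region:
  z(0, 0) = 0
  z(8.8, 0) = 8.8
  z(8, 4) = 12  ←
  z(0, 5.6) = 5.6
The maximum is at u = 8, v = 4.

u = 8, v = 4, z = 12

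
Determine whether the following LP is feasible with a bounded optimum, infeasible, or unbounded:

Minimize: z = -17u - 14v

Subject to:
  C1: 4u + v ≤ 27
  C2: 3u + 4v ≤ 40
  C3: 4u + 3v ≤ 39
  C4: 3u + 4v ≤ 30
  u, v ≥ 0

Feasible with a bounded optimal solution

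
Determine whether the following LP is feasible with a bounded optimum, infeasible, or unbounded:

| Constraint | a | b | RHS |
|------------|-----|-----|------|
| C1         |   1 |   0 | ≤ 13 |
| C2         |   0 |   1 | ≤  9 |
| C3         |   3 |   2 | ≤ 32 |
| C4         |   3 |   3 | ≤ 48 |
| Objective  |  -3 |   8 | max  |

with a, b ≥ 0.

Feasible with a bounded optimal solution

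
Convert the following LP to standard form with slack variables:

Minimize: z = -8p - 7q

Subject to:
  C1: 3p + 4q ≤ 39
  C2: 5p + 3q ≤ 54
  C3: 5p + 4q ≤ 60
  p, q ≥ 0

min z = -8p - 7q

s.t.
  3p + 4q + s1 = 39
  5p + 3q + s2 = 54
  5p + 4q + s3 = 60
  p, q, s1, s2, s3 ≥ 0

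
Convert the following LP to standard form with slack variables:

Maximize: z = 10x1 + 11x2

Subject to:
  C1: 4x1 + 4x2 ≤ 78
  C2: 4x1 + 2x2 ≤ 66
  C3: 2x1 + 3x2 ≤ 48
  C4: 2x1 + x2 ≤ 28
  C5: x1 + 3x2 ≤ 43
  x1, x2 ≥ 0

max z = 10x1 + 11x2

s.t.
  4x1 + 4x2 + s1 = 78
  4x1 + 2x2 + s2 = 66
  2x1 + 3x2 + s3 = 48
  2x1 + x2 + s4 = 28
  x1 + 3x2 + s5 = 43
  x1, x2, s1, s2, s3, s4, s5 ≥ 0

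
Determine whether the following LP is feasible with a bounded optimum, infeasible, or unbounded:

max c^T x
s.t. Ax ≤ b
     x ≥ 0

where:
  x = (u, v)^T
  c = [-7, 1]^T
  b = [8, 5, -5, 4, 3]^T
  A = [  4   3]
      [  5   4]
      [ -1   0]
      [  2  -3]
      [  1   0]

Infeasible (no feasible solution exists)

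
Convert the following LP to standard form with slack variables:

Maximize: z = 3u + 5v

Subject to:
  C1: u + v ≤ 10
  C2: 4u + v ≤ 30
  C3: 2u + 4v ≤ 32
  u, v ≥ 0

max z = 3u + 5v

s.t.
  u + v + s1 = 10
  4u + v + s2 = 30
  2u + 4v + s3 = 32
  u, v, s1, s2, s3 ≥ 0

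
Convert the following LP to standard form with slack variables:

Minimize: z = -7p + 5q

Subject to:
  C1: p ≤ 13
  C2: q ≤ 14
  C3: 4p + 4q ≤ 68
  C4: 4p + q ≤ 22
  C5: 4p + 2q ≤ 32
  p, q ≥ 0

min z = -7p + 5q

s.t.
  p + s1 = 13
  q + s2 = 14
  4p + 4q + s3 = 68
  4p + q + s4 = 22
  4p + 2q + s5 = 32
  p, q, s1, s2, s3, s4, s5 ≥ 0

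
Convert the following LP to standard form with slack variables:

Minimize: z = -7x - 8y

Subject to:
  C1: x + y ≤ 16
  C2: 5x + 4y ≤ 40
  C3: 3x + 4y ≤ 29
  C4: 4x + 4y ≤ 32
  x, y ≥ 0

min z = -7x - 8y

s.t.
  x + y + s1 = 16
  5x + 4y + s2 = 40
  3x + 4y + s3 = 29
  4x + 4y + s4 = 32
  x, y, s1, s2, s3, s4 ≥ 0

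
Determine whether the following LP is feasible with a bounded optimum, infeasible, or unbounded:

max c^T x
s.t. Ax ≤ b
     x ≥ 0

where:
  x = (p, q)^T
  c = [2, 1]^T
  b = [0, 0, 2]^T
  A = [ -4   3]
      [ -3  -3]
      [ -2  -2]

Unbounded (objective can increase without bound)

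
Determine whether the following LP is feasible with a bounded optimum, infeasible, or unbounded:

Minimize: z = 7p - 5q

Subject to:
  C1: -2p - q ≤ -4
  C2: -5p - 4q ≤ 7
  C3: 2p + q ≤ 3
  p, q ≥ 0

Infeasible (no feasible solution exists)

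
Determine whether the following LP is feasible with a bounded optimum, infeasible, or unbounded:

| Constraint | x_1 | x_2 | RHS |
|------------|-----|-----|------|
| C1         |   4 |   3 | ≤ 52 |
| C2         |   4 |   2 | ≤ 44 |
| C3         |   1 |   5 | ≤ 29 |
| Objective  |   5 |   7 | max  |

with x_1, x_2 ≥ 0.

Feasible with a bounded optimal solution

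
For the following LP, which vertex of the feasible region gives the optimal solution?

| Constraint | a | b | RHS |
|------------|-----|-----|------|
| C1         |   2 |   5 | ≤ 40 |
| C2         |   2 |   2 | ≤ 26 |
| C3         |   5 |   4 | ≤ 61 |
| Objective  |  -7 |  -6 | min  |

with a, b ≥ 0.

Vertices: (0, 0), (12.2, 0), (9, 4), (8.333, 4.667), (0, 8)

Evaluate the objective at each vertex of the feasible region:
  z(0, 0) = 0
  z(12.2, 0) = -85.4
  z(9, 4) = -87  ←
  z(8.333, 4.667) = -86.33
  z(0, 8) = -48
The minimum is at a = 9, b = 4.

(9, 4)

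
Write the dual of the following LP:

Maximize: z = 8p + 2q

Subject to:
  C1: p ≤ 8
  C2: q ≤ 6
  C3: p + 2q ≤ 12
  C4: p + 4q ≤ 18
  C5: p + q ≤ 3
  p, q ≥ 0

Primal max cᵀx s.t. Ax ≤ b, x ≥ 0  →  Dual min bᵀy s.t. Aᵀy ≥ c, y ≥ 0.

Minimize: z = 8y1 + 6y2 + 12y3 + 18y4 + 3y5

Subject to:
  y1 + y3 + y4 + y5 ≥ 8
  y2 + 2y3 + 4y4 + y5 ≥ 2
  y1, y2, y3, y4, y5 ≥ 0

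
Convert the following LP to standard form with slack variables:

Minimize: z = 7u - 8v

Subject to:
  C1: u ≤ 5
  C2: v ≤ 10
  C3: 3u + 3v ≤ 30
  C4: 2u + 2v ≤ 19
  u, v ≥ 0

min z = 7u - 8v

s.t.
  u + s1 = 5
  v + s2 = 10
  3u + 3v + s3 = 30
  2u + 2v + s4 = 19
  u, v, s1, s2, s3, s4 ≥ 0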